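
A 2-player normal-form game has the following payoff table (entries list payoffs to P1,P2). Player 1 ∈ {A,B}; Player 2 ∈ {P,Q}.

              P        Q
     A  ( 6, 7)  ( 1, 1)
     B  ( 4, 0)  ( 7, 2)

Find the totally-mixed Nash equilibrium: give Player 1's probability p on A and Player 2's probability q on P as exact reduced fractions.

P1 indiff ⇒ q·6+(1-q)·1 = q·4+(1-q)·7 ⇒ q(2) = (1-q)(6) ⇒ q = 3/4
P2 indiff ⇒ p·7+(1-p)·0 = p·1+(1-p)·2 ⇒ p(6) = (1-p)(2) ⇒ p = 1/4

(p,q) = (1/4, 3/4)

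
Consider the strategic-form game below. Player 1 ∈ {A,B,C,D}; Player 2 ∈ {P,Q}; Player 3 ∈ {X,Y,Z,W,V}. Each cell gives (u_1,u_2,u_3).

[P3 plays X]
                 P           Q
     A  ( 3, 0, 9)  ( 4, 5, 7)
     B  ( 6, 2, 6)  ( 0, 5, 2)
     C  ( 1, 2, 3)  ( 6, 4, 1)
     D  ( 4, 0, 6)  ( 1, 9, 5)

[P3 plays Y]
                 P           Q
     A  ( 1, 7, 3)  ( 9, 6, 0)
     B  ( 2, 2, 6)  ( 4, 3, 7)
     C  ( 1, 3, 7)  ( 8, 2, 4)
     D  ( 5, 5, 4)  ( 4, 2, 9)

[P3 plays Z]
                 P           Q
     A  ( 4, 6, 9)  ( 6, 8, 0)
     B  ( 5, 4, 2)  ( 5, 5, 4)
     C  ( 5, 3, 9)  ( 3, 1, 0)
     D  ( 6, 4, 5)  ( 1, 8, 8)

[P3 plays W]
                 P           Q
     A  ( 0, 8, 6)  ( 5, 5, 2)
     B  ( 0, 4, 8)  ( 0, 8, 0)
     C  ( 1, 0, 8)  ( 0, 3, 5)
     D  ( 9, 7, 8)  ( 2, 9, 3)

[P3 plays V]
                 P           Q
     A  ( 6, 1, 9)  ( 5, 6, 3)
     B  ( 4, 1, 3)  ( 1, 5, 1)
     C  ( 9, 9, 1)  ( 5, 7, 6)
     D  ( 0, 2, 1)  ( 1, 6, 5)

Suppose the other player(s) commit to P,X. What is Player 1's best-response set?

u_1(A vs P,X) = 3
u_1(B vs P,X) = 6
u_1(C vs P,X) = 1
u_1(D vs P,X) = 4
max payoff 6 at {B}

argmax u_1 = {B}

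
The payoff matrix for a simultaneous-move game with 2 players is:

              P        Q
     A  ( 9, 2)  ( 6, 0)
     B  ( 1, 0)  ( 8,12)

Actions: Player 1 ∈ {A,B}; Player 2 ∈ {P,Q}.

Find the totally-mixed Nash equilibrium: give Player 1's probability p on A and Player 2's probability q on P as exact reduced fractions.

P1 mixes 6/7 on A; P2 mixes 1/5 on P

P1 indiff ⇒ q·9+(1-q)·6 = q·1+(1-q)·8 ⇒ q(8) = (1-q)(2) ⇒ q = 1/5
P2 indiff ⇒ p·2+(1-p)·0 = p·0+(1-p)·12 ⇒ p(2) = (1-p)(12) ⇒ p = 6/7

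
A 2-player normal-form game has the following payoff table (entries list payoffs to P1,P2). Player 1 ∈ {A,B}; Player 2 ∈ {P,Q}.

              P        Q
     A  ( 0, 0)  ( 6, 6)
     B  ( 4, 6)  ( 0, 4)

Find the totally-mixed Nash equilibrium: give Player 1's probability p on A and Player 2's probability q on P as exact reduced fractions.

P1 mixes 1/4 on A; P2 mixes 3/5 on P

P1 indiff ⇒ q·0+(1-q)·6 = q·4+(1-q)·0 ⇒ q(-4) = (1-q)(-6) ⇒ q = 3/5
P2 indiff ⇒ p·0+(1-p)·6 = p·6+(1-p)·4 ⇒ p(-6) = (1-p)(-2) ⇒ p = 1/4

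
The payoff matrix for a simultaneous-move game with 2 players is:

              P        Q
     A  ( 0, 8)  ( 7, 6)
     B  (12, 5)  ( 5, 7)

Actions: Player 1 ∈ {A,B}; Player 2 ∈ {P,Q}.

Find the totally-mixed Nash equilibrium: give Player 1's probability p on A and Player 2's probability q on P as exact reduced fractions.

p=1/2, q=1/7

P1 indiff ⇒ q·0+(1-q)·7 = q·12+(1-q)·5 ⇒ q(-12) = (1-q)(-2) ⇒ q = 1/7
P2 indiff ⇒ p·8+(1-p)·5 = p·6+(1-p)·7 ⇒ p(2) = (1-p)(2) ⇒ p = 1/2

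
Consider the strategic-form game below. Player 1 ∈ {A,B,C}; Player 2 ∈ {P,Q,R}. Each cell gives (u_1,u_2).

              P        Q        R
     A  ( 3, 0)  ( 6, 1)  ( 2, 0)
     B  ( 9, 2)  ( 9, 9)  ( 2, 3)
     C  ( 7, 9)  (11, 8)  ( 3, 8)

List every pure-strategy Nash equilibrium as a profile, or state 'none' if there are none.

Equilibria: none

(A,P): not NE [P1→B gives 9>3; P2→Q gives 1>0]
(A,Q): not NE [P1→C gives 11>6]
(A,R): not NE [P1→C gives 3>2; P2→Q gives 1>0]
(B,P): not NE [P2→Q gives 9>2]
(B,Q): not NE [P1→C gives 11>9]
(B,R): not NE [P1→C gives 3>2; P2→Q gives 9>3]
(C,P): not NE [P1→B gives 9>7]
(C,Q): not NE [P2→P gives 9>8]
(C,R): not NE [P2→P gives 9>8]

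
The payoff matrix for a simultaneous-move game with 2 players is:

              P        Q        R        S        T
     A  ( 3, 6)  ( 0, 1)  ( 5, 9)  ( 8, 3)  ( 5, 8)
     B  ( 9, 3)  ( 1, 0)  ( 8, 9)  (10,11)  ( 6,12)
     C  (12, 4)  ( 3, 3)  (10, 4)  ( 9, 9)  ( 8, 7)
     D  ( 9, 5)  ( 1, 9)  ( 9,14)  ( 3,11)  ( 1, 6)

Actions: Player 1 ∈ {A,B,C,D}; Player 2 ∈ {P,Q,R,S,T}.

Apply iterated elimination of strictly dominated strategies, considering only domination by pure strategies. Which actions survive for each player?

P1 drop A (B beats it: P:9>3 Q:1>0 R:8>5 S:10>8 T:6>5)
P1 drop D (C beats it: P:12>9 Q:3>1 R:10>9 S:9>3 T:8>1)
P2 drop P (S beats it: B:11>3 C:9>4)
P2 drop Q (R beats it: B:9>0 C:4>3)
P2 drop R (S beats it: B:11>9 C:9>4)
P1→{B,C} P2→{S,T}

Survivors P1:{B,C} P2:{S,T}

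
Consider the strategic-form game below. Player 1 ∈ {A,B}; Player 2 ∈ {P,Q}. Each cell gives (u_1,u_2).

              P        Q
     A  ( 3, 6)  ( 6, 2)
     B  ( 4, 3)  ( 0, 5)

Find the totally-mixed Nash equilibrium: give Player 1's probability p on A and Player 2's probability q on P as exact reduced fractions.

P1 indiff ⇒ q·3+(1-q)·6 = q·4+(1-q)·0 ⇒ q(-1) = (1-q)(-6) ⇒ q = 6/7
P2 indiff ⇒ p·6+(1-p)·3 = p·2+(1-p)·5 ⇒ p(4) = (1-p)(2) ⇒ p = 1/3

(p,q) = (1/3, 6/7)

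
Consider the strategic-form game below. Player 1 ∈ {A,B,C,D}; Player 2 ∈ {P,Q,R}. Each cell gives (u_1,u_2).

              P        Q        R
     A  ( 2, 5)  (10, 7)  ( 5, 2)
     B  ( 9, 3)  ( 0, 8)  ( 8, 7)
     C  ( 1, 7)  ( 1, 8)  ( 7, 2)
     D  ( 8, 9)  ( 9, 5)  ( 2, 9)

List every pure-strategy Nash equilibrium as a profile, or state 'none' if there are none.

Nash profiles: (A,Q)

(A,P): not NE [P1→B gives 9>2; P2→Q gives 7>5]
(A,Q): NE
(A,R): not NE [P1→B gives 8>5; P2→Q gives 7>2]
(B,P): not NE [P2→Q gives 8>3]
(B,Q): not NE [P1→A gives 10>0]
(B,R): not NE [P2→Q gives 8>7]
(C,P): not NE [P1→B gives 9>1; P2→Q gives 8>7]
(C,Q): not NE [P1→A gives 10>1]
(C,R): not NE [P1→B gives 8>7; P2→Q gives 8>2]
(D,P): not NE [P1→B gives 9>8]
(D,Q): not NE [P1→A gives 10>9; P2→R gives 9>5]
(D,R): not NE [P1→B gives 8>2]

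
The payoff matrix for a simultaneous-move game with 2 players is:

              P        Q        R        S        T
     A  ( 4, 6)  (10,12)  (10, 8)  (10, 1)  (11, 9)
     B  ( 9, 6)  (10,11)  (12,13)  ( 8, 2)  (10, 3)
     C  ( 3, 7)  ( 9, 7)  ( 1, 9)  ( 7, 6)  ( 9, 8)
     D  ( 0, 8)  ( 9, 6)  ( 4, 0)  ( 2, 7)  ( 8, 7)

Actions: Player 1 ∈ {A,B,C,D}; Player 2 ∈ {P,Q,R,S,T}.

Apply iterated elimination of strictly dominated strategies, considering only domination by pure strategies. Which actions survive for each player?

P1 drop C (A beats it: P:4>3 Q:10>9 R:10>1 S:10>7 T:11>9)
P1 drop D (A beats it: P:4>0 Q:10>9 R:10>4 S:10>2 T:11>8)
P2 drop P (Q beats it: A:12>6 B:11>6)
P2 drop S (Q beats it: A:12>1 B:11>2)
P2 drop T (Q beats it: A:12>9 B:11>3)
P1→{A,B} P2→{Q,R}

IESDS → P1:{A,B} P2:{Q,R}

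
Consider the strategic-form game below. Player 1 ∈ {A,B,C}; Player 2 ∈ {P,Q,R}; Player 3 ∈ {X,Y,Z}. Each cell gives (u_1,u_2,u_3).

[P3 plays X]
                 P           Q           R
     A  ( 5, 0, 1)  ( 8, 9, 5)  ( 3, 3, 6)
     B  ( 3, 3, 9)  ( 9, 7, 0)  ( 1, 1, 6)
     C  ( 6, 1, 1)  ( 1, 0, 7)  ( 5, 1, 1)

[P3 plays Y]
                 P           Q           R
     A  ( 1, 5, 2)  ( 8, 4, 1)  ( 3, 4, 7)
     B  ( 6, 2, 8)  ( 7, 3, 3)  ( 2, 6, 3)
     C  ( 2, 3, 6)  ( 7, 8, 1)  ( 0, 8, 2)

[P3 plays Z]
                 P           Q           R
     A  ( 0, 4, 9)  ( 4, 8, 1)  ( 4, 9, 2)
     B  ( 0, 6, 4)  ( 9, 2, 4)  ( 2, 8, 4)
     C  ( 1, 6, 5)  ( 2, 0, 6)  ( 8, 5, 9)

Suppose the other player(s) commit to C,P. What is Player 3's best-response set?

P3 best: {Y}

u_3(X vs C,P) = 1
u_3(Y vs C,P) = 6
u_3(Z vs C,P) = 5
max payoff 6 at {Y}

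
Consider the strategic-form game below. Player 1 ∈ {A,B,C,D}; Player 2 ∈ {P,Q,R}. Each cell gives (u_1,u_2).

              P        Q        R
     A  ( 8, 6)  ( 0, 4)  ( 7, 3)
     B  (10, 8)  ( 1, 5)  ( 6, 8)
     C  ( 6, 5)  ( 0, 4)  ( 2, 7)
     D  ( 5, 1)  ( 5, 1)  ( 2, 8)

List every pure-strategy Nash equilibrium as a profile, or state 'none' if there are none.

Nash profiles: (B,P)

(A,P): not NE [P1→B gives 10>8]
(A,Q): not NE [P1→D gives 5>0; P2→P gives 6>4]
(A,R): not NE [P2→P gives 6>3]
(B,P): NE
(B,Q): not NE [P1→D gives 5>1; P2→R gives 8>5]
(B,R): not NE [P1→A gives 7>6]
(C,P): not NE [P1→B gives 10>6; P2→R gives 7>5]
(C,Q): not NE [P1→D gives 5>0; P2→R gives 7>4]
(C,R): not NE [P1→A gives 7>2]
(D,P): not NE [P1→B gives 10>5; P2→R gives 8>1]
(D,Q): not NE [P2→R gives 8>1]
(D,R): not NE [P1→A gives 7>2]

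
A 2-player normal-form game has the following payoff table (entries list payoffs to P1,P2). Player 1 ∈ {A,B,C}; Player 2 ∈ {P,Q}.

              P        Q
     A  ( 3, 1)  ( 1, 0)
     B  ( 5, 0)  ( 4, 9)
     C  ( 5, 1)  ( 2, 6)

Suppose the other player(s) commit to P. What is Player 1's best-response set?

u_1(A vs P) = 3
u_1(B vs P) = 5
u_1(C vs P) = 5
max payoff 5 at {B,C}

BR_1 = {B,C}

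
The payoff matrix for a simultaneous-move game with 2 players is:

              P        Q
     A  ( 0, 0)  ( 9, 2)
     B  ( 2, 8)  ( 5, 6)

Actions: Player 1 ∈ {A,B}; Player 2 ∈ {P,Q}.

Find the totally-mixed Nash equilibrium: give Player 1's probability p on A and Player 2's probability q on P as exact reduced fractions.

P1 indiff ⇒ q·0+(1-q)·9 = q·2+(1-q)·5 ⇒ q(-2) = (1-q)(-4) ⇒ q = 2/3
P2 indiff ⇒ p·0+(1-p)·8 = p·2+(1-p)·6 ⇒ p(-2) = (1-p)(-2) ⇒ p = 1/2

p=1/2, q=2/3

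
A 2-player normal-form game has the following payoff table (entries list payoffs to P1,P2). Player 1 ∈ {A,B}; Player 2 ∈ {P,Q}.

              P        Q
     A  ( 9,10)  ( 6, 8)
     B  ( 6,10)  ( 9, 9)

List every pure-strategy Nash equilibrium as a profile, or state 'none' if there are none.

PSNE = {(A,P)}

(A,P): NE
(A,Q): not NE [P1→B gives 9>6; P2→P gives 10>8]
(B,P): not NE [P1→A gives 9>6]
(B,Q): not NE [P2→P gives 10>9]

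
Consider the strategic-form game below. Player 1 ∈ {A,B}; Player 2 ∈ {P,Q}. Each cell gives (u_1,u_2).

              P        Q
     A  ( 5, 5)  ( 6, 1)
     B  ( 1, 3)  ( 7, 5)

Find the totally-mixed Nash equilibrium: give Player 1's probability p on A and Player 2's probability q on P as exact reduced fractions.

P1 indiff ⇒ q·5+(1-q)·6 = q·1+(1-q)·7 ⇒ q(4) = (1-q)(1) ⇒ q = 1/5
P2 indiff ⇒ p·5+(1-p)·3 = p·1+(1-p)·5 ⇒ p(4) = (1-p)(2) ⇒ p = 1/3

P1 mixes 1/3 on A; P2 mixes 1/5 on P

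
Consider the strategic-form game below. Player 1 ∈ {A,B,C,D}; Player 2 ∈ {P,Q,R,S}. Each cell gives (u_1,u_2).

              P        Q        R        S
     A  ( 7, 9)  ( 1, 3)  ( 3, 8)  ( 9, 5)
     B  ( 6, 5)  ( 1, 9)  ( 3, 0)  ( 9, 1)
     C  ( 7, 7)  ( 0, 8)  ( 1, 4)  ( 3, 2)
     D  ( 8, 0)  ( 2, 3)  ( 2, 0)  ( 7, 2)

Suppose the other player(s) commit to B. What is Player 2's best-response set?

u_2(P vs B) = 5
u_2(Q vs B) = 9
u_2(R vs B) = 0
u_2(S vs B) = 1
max payoff 9 at {Q}

P2 best: {Q}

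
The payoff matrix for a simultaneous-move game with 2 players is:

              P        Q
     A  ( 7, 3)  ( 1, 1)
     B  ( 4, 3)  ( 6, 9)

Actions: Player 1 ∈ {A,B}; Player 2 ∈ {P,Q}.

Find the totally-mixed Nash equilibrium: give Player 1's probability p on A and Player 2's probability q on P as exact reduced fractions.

(p,q) = (3/4, 5/8)

P1 indiff ⇒ q·7+(1-q)·1 = q·4+(1-q)·6 ⇒ q(3) = (1-q)(5) ⇒ q = 5/8
P2 indiff ⇒ p·3+(1-p)·3 = p·1+(1-p)·9 ⇒ p(2) = (1-p)(6) ⇒ p = 3/4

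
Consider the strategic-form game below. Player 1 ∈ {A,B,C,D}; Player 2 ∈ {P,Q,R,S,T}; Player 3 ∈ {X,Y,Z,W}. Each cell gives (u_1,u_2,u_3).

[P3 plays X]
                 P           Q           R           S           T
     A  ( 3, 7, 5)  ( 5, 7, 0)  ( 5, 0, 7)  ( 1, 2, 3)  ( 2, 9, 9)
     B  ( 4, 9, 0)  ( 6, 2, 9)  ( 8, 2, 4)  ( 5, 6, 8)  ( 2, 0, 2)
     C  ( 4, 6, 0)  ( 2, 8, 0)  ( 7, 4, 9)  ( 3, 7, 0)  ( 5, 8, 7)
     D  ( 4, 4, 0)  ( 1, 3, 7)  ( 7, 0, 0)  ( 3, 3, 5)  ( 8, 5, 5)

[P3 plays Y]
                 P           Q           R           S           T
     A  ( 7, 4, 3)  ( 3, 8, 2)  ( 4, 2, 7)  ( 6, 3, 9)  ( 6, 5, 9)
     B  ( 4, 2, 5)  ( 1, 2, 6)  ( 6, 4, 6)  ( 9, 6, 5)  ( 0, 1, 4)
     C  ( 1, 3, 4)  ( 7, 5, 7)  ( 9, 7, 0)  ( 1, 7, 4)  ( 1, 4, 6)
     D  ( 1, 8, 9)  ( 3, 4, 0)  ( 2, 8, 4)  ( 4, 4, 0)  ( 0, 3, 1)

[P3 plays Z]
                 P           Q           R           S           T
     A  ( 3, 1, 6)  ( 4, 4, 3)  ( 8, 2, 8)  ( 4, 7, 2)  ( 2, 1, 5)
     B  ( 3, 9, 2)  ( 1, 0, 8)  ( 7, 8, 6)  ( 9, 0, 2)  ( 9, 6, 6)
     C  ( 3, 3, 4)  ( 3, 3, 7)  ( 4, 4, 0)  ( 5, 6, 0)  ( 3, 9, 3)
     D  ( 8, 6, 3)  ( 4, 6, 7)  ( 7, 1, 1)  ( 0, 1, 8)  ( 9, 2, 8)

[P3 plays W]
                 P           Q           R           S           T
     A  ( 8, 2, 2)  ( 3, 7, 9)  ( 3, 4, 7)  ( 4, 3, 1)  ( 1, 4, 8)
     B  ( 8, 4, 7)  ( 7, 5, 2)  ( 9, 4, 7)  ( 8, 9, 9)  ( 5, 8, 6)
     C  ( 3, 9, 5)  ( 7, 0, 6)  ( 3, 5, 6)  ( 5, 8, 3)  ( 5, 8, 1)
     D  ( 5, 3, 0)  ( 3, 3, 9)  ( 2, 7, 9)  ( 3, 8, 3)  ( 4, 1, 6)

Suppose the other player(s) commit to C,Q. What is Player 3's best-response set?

argmax u_3 = {Y,Z}

u_3(X vs C,Q) = 0
u_3(Y vs C,Q) = 7
u_3(Z vs C,Q) = 7
u_3(W vs C,Q) = 6
max payoff 7 at {Y,Z}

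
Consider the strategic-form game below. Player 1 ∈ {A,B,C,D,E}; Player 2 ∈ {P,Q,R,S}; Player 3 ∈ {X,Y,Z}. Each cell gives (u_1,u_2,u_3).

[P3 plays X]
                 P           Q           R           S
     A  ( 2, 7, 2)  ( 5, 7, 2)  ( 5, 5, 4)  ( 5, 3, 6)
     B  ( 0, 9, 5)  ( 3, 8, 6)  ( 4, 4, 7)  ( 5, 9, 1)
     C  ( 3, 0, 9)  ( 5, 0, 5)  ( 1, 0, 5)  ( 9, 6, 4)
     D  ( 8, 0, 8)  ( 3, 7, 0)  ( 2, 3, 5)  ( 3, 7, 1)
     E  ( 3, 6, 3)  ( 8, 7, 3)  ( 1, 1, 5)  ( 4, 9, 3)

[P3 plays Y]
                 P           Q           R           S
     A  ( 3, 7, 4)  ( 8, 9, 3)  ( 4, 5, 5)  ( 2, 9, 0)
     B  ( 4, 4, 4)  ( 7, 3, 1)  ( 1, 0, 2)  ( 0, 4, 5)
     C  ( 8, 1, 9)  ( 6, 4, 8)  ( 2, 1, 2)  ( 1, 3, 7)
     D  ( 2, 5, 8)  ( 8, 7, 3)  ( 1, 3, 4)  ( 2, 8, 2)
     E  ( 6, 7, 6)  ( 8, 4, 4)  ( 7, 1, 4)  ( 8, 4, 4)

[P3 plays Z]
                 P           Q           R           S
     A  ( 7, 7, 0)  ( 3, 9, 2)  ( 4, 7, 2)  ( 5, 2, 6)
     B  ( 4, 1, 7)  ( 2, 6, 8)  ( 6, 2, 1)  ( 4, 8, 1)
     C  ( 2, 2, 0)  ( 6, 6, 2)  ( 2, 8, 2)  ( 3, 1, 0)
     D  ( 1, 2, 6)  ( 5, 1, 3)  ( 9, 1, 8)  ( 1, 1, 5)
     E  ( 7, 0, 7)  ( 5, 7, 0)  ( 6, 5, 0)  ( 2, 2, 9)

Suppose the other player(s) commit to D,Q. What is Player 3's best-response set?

argmax u_3 = {Y,Z}

u_3(X vs D,Q) = 0
u_3(Y vs D,Q) = 3
u_3(Z vs D,Q) = 3
max payoff 3 at {Y,Z}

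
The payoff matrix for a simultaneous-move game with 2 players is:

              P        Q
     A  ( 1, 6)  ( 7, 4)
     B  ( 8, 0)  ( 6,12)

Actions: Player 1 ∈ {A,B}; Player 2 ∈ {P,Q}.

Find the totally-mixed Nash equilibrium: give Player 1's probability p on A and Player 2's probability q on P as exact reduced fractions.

p=6/7, q=1/8

P1 indiff ⇒ q·1+(1-q)·7 = q·8+(1-q)·6 ⇒ q(-7) = (1-q)(-1) ⇒ q = 1/8
P2 indiff ⇒ p·6+(1-p)·0 = p·4+(1-p)·12 ⇒ p(2) = (1-p)(12) ⇒ p = 6/7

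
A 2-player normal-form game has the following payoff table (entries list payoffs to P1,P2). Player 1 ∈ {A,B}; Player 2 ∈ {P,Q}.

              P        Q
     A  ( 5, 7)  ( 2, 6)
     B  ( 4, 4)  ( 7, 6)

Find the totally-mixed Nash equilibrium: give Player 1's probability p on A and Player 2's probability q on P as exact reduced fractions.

P1 indiff ⇒ q·5+(1-q)·2 = q·4+(1-q)·7 ⇒ q(1) = (1-q)(5) ⇒ q = 5/6
P2 indiff ⇒ p·7+(1-p)·4 = p·6+(1-p)·6 ⇒ p(1) = (1-p)(2) ⇒ p = 2/3

(p,q) = (2/3, 5/6)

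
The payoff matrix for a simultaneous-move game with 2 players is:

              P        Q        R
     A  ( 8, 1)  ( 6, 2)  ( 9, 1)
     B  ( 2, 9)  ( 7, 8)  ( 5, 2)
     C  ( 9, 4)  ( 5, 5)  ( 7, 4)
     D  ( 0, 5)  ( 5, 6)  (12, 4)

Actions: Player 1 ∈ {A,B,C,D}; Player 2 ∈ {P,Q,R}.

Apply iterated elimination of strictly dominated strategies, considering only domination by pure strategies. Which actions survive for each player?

IESDS → P1:{A,B,C} P2:{P,Q}

P2 drop R (Q beats it: A:2>1 B:8>2 C:5>4 D:6>4)
P1 drop D (A beats it: P:8>0 Q:6>5)
P1→{A,B,C} P2→{P,Q}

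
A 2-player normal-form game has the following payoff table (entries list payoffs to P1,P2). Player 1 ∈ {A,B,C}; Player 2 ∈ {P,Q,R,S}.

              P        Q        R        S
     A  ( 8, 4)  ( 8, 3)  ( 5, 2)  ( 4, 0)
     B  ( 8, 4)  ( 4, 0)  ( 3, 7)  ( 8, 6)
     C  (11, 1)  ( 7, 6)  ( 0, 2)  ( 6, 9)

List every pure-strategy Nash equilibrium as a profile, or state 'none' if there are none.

(A,P): not NE [P1→C gives 11>8]
(A,Q): not NE [P2→P gives 4>3]
(A,R): not NE [P2→P gives 4>2]
(A,S): not NE [P1→B gives 8>4; P2→P gives 4>0]
(B,P): not NE [P1→C gives 11>8; P2→R gives 7>4]
(B,Q): not NE [P1→A gives 8>4; P2→R gives 7>0]
(B,R): not NE [P1→A gives 5>3]
(B,S): not NE [P2→R gives 7>6]
(C,P): not NE [P2→S gives 9>1]
(C,Q): not NE [P1→A gives 8>7; P2→S gives 9>6]
(C,R): not NE [P1→A gives 5>0; P2→S gives 9>2]
(C,S): not NE [P1→B gives 8>6]

Equilibria: none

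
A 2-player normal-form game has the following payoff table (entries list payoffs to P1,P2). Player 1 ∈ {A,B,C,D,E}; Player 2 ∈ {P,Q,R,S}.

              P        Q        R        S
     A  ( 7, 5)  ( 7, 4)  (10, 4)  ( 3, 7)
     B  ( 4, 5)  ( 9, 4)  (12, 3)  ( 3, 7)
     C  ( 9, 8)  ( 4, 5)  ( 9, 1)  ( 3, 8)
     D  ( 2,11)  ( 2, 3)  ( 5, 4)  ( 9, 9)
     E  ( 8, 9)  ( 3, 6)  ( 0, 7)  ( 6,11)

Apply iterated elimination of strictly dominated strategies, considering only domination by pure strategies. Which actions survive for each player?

Remaining: P1:{C,D,E} P2:{P,S}

P2 drop Q (P beats it: A:5>4 B:5>4 C:8>5 D:11>3 E:9>6)
P2 drop R (P beats it: A:5>4 B:5>3 C:8>1 D:11>4 E:9>7)
P1 drop A (E beats it: P:8>7 S:6>3)
P1 drop B (E beats it: P:8>4 S:6>3)
P1→{C,D,E} P2→{P,S}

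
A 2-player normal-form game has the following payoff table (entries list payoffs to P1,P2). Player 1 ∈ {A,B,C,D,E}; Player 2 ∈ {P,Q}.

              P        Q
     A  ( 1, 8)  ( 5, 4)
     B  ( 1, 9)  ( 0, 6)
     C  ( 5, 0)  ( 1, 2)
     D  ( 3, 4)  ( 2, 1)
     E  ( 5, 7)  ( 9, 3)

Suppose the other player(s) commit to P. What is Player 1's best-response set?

argmax u_1 = {C,E}

u_1(A vs P) = 1
u_1(B vs P) = 1
u_1(C vs P) = 5
u_1(D vs P) = 3
u_1(E vs P) = 5
max payoff 5 at {C,E}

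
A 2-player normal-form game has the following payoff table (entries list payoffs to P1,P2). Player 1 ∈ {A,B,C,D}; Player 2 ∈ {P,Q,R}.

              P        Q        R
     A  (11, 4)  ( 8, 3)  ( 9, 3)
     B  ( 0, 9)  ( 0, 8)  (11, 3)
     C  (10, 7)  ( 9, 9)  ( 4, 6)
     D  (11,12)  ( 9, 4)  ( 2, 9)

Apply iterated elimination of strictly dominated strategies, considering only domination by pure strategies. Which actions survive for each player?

IESDS → P1:{A,C,D} P2:{P,Q}

P2 drop R (P beats it: A:4>3 B:9>3 C:7>6 D:12>9)
P1 drop B (A beats it: P:11>0 Q:8>0)
P1→{A,C,D} P2→{P,Q}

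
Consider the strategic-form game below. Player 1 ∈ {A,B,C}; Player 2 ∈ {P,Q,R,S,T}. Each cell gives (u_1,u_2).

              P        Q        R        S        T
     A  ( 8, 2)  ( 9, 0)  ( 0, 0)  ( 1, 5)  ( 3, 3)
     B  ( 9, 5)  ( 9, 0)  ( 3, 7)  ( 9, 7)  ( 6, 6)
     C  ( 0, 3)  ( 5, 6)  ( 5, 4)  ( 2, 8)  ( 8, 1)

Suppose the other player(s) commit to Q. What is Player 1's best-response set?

u_1(A vs Q) = 9
u_1(B vs Q) = 9
u_1(C vs Q) = 5
max payoff 9 at {A,B}

BR_1 = {A,B}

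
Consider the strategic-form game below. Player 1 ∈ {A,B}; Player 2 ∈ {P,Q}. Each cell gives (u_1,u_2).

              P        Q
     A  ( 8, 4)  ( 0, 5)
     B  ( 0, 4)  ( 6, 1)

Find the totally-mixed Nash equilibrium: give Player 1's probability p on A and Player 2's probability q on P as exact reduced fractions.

p=3/4, q=3/7

P1 indiff ⇒ q·8+(1-q)·0 = q·0+(1-q)·6 ⇒ q(8) = (1-q)(6) ⇒ q = 3/7
P2 indiff ⇒ p·4+(1-p)·4 = p·5+(1-p)·1 ⇒ p(-1) = (1-p)(-3) ⇒ p = 3/4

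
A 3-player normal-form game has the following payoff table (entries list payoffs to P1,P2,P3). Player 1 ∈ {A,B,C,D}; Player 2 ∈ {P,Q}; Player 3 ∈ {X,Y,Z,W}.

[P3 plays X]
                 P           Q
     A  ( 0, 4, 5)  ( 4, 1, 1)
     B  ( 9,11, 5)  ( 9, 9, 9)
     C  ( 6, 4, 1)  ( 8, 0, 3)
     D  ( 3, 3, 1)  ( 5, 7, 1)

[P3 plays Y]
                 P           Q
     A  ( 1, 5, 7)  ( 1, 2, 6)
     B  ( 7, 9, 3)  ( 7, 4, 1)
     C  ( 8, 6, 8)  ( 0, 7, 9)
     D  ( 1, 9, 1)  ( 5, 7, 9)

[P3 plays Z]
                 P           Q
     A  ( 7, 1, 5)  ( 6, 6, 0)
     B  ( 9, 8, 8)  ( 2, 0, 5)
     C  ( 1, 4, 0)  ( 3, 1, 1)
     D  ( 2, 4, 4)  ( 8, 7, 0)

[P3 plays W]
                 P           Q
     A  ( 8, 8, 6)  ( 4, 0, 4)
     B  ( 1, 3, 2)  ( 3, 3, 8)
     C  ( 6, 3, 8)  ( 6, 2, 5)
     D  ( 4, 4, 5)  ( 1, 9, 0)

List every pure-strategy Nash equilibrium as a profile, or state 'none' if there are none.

PSNE = {(B,P,Z)}

(A,P,X): not NE [P1→B gives 9>0; P3→Y gives 7>5]
(A,P,Y): not NE [P1→C gives 8>1]
(A,P,Z): not NE [P1→B gives 9>7; P2→Q gives 6>1; P3→Y gives 7>5]
(A,P,W): not NE [P3→Y gives 7>6]
(A,Q,X): not NE [P1→B gives 9>4; P2→P gives 4>1; P3→Y gives 6>1]
(A,Q,Y): not NE [P1→B gives 7>1; P2→P gives 5>2]
(A,Q,Z): not NE [P1→D gives 8>6; P3→Y gives 6>0]
(A,Q,W): not NE [P1→C gives 6>4; P2→P gives 8>0; P3→Y gives 6>4]
(B,P,X): not NE [P3→Z gives 8>5]
(B,P,Y): not NE [P1→C gives 8>7; P3→Z gives 8>3]
(B,P,Z): NE
(B,P,W): not NE [P1→A gives 8>1; P3→Z gives 8>2]
(B,Q,X): not NE [P2→P gives 11>9]
(B,Q,Y): not NE [P2→P gives 9>4; P3→X gives 9>1]
(B,Q,Z): not NE [P1→D gives 8>2; P2→P gives 8>0; P3→X gives 9>5]
(B,Q,W): not NE [P1→C gives 6>3; P3→X gives 9>8]
(C,P,X): not NE [P1→B gives 9>6; P3→W gives 8>1]
(C,P,Y): not NE [P2→Q gives 7>6]
(C,P,Z): not NE [P1→B gives 9>1; P3→W gives 8>0]
(C,P,W): not NE [P1→A gives 8>6]
(C,Q,X): not NE [P1→B gives 9>8; P2→P gives 4>0; P3→Y gives 9>3]
(C,Q,Y): not NE [P1→B gives 7>0]
(C,Q,Z): not NE [P1→D gives 8>3; P2→P gives 4>1; P3→Y gives 9>1]
(C,Q,W): not NE [P2→P gives 3>2; P3→Y gives 9>5]
(D,P,X): not NE [P1→B gives 9>3; P2→Q gives 7>3; P3→W gives 5>1]
(D,P,Y): not NE [P1→C gives 8>1; P3→W gives 5>1]
(D,P,Z): not NE [P1→B gives 9>2; P2→Q gives 7>4; P3→W gives 5>4]
(D,P,W): not NE [P1→A gives 8>4; P2→Q gives 9>4]
(D,Q,X): not NE [P1→B gives 9>5; P3→Y gives 9>1]
(D,Q,Y): not NE [P1→B gives 7>5; P2→P gives 9>7]
(D,Q,Z): not NE [P3→Y gives 9>0]
(D,Q,W): not NE [P1→C gives 6>1; P3→Y gives 9>0]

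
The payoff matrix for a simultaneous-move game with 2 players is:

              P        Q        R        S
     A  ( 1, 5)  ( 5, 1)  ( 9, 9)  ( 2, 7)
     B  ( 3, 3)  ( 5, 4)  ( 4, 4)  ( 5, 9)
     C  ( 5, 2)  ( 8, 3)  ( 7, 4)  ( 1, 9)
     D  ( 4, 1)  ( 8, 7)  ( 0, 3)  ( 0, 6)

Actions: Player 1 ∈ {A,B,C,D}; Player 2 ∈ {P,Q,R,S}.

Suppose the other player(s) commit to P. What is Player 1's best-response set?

P1 best: {C}

u_1(A vs P) = 1
u_1(B vs P) = 3
u_1(C vs P) = 5
u_1(D vs P) = 4
max payoff 5 at {C}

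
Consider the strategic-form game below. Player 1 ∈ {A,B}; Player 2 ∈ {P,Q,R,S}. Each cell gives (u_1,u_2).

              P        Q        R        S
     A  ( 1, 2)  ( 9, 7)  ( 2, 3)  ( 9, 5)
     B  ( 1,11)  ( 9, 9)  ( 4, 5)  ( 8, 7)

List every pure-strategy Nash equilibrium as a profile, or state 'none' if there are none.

NE set: (A,Q), (B,P)

(A,P): not NE [P2→Q gives 7>2]
(A,Q): NE
(A,R): not NE [P1→B gives 4>2; P2→Q gives 7>3]
(A,S): not NE [P2→Q gives 7>5]
(B,P): NE
(B,Q): not NE [P2→P gives 11>9]
(B,R): not NE [P2→P gives 11>5]
(B,S): not NE [P1→A gives 9>8; P2→P gives 11>7]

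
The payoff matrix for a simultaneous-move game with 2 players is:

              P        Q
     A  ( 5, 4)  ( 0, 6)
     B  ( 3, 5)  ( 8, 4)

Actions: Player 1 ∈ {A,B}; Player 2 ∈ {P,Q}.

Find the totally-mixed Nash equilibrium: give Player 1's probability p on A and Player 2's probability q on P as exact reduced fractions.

P1 mixes 1/3 on A; P2 mixes 4/5 on P

P1 indiff ⇒ q·5+(1-q)·0 = q·3+(1-q)·8 ⇒ q(2) = (1-q)(8) ⇒ q = 4/5
P2 indiff ⇒ p·4+(1-p)·5 = p·6+(1-p)·4 ⇒ p(-2) = (1-p)(-1) ⇒ p = 1/3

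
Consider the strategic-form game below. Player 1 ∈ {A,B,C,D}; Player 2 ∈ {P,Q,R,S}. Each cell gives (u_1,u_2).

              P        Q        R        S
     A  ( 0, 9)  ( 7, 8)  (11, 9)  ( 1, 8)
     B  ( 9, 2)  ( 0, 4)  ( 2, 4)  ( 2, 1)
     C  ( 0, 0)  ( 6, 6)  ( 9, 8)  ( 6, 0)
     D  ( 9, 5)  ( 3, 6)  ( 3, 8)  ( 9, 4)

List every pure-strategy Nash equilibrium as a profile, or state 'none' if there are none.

(A,P): not NE [P1→D gives 9>0]
(A,Q): not NE [P2→R gives 9>8]
(A,R): NE
(A,S): not NE [P1→D gives 9>1; P2→R gives 9>8]
(B,P): not NE [P2→R gives 4>2]
(B,Q): not NE [P1→A gives 7>0]
(B,R): not NE [P1→A gives 11>2]
(B,S): not NE [P1→D gives 9>2; P2→R gives 4>1]
(C,P): not NE [P1→D gives 9>0; P2→R gives 8>0]
(C,Q): not NE [P1→A gives 7>6; P2→R gives 8>6]
(C,R): not NE [P1→A gives 11>9]
(C,S): not NE [P1→D gives 9>6; P2→R gives 8>0]
(D,P): not NE [P2→R gives 8>5]
(D,Q): not NE [P1→A gives 7>3; P2→R gives 8>6]
(D,R): not NE [P1→A gives 11>3]
(D,S): not NE [P2→R gives 8>4]

Nash profiles: (A,R)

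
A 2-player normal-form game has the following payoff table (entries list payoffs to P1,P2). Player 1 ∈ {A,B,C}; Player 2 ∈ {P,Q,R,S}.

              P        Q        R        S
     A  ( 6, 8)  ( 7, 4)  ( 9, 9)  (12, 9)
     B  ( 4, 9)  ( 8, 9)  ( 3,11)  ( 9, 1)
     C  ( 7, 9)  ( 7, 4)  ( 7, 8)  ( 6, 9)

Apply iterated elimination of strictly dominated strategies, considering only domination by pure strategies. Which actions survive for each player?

IESDS → P1:{A,C} P2:{P,R,S}

P2 drop Q (R beats it: A:9>4 B:11>9 C:8>4)
P1 drop B (A beats it: P:6>4 R:9>3 S:12>9)
P1→{A,C} P2→{P,R,S}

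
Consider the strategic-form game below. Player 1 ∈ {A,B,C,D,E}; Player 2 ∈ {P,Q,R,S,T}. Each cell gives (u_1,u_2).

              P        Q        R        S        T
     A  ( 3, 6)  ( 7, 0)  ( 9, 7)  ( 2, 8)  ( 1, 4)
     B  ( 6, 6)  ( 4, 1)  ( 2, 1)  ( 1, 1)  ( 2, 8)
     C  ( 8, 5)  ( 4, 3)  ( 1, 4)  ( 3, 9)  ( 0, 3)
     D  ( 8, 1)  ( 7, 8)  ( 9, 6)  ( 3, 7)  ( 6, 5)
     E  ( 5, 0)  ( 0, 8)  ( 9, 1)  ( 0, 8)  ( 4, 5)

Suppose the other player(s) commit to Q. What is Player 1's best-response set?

u_1(A vs Q) = 7
u_1(B vs Q) = 4
u_1(C vs Q) = 4
u_1(D vs Q) = 7
u_1(E vs Q) = 0
max payoff 7 at {A,D}

argmax u_1 = {A,D}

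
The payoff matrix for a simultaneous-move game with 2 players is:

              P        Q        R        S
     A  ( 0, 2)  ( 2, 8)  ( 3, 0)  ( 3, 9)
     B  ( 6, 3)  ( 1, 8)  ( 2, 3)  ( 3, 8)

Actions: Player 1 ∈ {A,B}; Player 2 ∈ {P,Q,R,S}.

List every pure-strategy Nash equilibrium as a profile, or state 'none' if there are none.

(A,P): not NE [P1→B gives 6>0; P2→S gives 9>2]
(A,Q): not NE [P2→S gives 9>8]
(A,R): not NE [P2→S gives 9>0]
(A,S): NE
(B,P): not NE [P2→S gives 8>3]
(B,Q): not NE [P1→A gives 2>1]
(B,R): not NE [P1→A gives 3>2; P2→S gives 8>3]
(B,S): NE

PSNE = {(A,S), (B,S)}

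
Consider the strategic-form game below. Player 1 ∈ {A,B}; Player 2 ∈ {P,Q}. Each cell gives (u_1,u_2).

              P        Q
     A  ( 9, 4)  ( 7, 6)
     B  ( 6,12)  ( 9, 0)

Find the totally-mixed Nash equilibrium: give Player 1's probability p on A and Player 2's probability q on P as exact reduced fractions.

P1 indiff ⇒ q·9+(1-q)·7 = q·6+(1-q)·9 ⇒ q(3) = (1-q)(2) ⇒ q = 2/5
P2 indiff ⇒ p·4+(1-p)·12 = p·6+(1-p)·0 ⇒ p(-2) = (1-p)(-12) ⇒ p = 6/7

(p,q) = (6/7, 2/5)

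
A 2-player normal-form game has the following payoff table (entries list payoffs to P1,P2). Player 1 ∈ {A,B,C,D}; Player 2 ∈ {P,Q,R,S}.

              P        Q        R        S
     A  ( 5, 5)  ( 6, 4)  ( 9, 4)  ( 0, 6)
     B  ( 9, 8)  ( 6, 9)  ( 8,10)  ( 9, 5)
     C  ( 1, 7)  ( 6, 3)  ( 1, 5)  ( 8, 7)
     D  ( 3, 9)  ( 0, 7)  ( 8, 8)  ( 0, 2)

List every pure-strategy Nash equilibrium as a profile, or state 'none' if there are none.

PSNE: ∅

(A,P): not NE [P1→B gives 9>5; P2→S gives 6>5]
(A,Q): not NE [P2→S gives 6>4]
(A,R): not NE [P2→S gives 6>4]
(A,S): not NE [P1→B gives 9>0]
(B,P): not NE [P2→R gives 10>8]
(B,Q): not NE [P2→R gives 10>9]
(B,R): not NE [P1→A gives 9>8]
(B,S): not NE [P2→R gives 10>5]
(C,P): not NE [P1→B gives 9>1]
(C,Q): not NE [P2→S gives 7>3]
(C,R): not NE [P1→A gives 9>1; P2→S gives 7>5]
(C,S): not NE [P1→B gives 9>8]
(D,P): not NE [P1→B gives 9>3]
(D,Q): not NE [P1→C gives 6>0; P2→P gives 9>7]
(D,R): not NE [P1→A gives 9>8; P2→P gives 9>8]
(D,S): not NE [P1→B gives 9>0; P2→P gives 9>2]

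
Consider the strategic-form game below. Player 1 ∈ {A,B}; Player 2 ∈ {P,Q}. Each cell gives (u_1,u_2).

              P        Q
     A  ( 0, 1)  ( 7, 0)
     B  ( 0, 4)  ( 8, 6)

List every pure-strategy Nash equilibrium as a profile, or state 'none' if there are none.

Nash profiles: (A,P), (B,Q)

(A,P): NE
(A,Q): not NE [P1→B gives 8>7; P2→P gives 1>0]
(B,P): not NE [P2→Q gives 6>4]
(B,Q): NE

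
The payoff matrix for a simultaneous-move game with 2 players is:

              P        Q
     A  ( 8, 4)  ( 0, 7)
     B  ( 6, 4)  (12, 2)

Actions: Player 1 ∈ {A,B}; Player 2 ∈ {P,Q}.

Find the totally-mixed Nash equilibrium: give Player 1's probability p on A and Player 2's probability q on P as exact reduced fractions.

P1 mixes 2/5 on A; P2 mixes 6/7 on P

P1 indiff ⇒ q·8+(1-q)·0 = q·6+(1-q)·12 ⇒ q(2) = (1-q)(12) ⇒ q = 6/7
P2 indiff ⇒ p·4+(1-p)·4 = p·7+(1-p)·2 ⇒ p(-3) = (1-p)(-2) ⇒ p = 2/5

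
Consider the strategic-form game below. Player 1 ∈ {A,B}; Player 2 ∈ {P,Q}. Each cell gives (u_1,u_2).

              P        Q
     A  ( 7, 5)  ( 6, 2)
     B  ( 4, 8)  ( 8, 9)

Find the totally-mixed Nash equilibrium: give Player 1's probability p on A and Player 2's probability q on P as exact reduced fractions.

P1 mixes 1/4 on A; P2 mixes 2/5 on P

P1 indiff ⇒ q·7+(1-q)·6 = q·4+(1-q)·8 ⇒ q(3) = (1-q)(2) ⇒ q = 2/5
P2 indiff ⇒ p·5+(1-p)·8 = p·2+(1-p)·9 ⇒ p(3) = (1-p)(1) ⇒ p = 1/4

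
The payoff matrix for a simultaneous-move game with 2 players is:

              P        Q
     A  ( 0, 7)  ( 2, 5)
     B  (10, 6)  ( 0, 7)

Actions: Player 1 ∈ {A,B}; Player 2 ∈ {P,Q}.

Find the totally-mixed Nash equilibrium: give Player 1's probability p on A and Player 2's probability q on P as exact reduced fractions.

P1 mixes 1/3 on A; P2 mixes 1/6 on P

P1 indiff ⇒ q·0+(1-q)·2 = q·10+(1-q)·0 ⇒ q(-10) = (1-q)(-2) ⇒ q = 1/6
P2 indiff ⇒ p·7+(1-p)·6 = p·5+(1-p)·7 ⇒ p(2) = (1-p)(1) ⇒ p = 1/3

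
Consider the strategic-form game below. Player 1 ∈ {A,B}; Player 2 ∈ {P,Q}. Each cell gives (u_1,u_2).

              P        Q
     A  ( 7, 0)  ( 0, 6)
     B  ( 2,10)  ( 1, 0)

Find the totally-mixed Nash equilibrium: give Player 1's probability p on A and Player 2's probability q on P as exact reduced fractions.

P1 mixes 5/8 on A; P2 mixes 1/6 on P

P1 indiff ⇒ q·7+(1-q)·0 = q·2+(1-q)·1 ⇒ q(5) = (1-q)(1) ⇒ q = 1/6
P2 indiff ⇒ p·0+(1-p)·10 = p·6+(1-p)·0 ⇒ p(-6) = (1-p)(-10) ⇒ p = 5/8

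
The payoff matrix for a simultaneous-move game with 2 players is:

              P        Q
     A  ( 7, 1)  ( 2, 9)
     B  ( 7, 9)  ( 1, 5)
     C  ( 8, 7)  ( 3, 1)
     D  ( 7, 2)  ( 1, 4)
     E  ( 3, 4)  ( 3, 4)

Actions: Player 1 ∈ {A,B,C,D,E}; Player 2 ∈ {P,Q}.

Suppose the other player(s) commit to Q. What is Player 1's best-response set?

u_1(A vs Q) = 2
u_1(B vs Q) = 1
u_1(C vs Q) = 3
u_1(D vs Q) = 1
u_1(E vs Q) = 3
max payoff 3 at {C,E}

BR_1 = {C,E}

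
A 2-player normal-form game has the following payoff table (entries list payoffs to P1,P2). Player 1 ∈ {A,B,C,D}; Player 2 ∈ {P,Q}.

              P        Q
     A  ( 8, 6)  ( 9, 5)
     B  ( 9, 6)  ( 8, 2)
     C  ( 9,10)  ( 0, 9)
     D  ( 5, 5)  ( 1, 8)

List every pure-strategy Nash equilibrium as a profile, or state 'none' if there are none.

(A,P): not NE [P1→C gives 9>8]
(A,Q): not NE [P2→P gives 6>5]
(B,P): NE
(B,Q): not NE [P1→A gives 9>8; P2→P gives 6>2]
(C,P): NE
(C,Q): not NE [P1→A gives 9>0; P2→P gives 10>9]
(D,P): not NE [P1→C gives 9>5; P2→Q gives 8>5]
(D,Q): not NE [P1→A gives 9>1]

PSNE = {(B,P), (C,P)}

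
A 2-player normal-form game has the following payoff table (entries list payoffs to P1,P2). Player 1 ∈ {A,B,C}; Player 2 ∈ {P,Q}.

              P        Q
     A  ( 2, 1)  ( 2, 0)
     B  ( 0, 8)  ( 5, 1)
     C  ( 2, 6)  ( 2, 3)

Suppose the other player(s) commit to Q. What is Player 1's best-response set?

u_1(A vs Q) = 2
u_1(B vs Q) = 5
u_1(C vs Q) = 2
max payoff 5 at {B}

BR_1 = {B}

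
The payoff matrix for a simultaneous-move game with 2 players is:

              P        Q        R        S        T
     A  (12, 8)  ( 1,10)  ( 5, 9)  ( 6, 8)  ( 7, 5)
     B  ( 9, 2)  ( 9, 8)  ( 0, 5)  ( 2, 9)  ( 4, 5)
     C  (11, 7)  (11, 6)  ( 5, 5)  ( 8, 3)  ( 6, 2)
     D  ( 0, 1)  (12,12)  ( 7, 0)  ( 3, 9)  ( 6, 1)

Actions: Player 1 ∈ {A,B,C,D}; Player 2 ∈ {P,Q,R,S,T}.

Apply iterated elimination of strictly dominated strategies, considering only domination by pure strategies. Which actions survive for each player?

Remaining: P1:{A,C,D} P2:{P,Q}

P1 drop B (C beats it: P:11>9 Q:11>9 R:5>0 S:8>2 T:6>4)
P2 drop R (Q beats it: A:10>9 C:6>5 D:12>0)
P2 drop S (Q beats it: A:10>8 C:6>3 D:12>9)
P2 drop T (Q beats it: A:10>5 C:6>2 D:12>1)
P1→{A,C,D} P2→{P,Q}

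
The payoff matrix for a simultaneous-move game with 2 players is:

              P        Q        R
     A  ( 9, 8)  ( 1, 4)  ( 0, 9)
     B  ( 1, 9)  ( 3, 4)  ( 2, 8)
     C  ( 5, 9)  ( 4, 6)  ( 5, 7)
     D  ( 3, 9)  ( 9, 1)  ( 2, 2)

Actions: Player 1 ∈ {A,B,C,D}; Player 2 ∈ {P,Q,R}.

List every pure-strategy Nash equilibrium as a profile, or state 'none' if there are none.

Equilibria: none

(A,P): not NE [P2→R gives 9>8]
(A,Q): not NE [P1→D gives 9>1; P2→R gives 9>4]
(A,R): not NE [P1→C gives 5>0]
(B,P): not NE [P1→A gives 9>1]
(B,Q): not NE [P1→D gives 9>3; P2→P gives 9>4]
(B,R): not NE [P1→C gives 5>2; P2→P gives 9>8]
(C,P): not NE [P1→A gives 9>5]
(C,Q): not NE [P1→D gives 9>4; P2→P gives 9>6]
(C,R): not NE [P2→P gives 9>7]
(D,P): not NE [P1→A gives 9>3]
(D,Q): not NE [P2→P gives 9>1]
(D,R): not NE [P1→C gives 5>2; P2→P gives 9>2]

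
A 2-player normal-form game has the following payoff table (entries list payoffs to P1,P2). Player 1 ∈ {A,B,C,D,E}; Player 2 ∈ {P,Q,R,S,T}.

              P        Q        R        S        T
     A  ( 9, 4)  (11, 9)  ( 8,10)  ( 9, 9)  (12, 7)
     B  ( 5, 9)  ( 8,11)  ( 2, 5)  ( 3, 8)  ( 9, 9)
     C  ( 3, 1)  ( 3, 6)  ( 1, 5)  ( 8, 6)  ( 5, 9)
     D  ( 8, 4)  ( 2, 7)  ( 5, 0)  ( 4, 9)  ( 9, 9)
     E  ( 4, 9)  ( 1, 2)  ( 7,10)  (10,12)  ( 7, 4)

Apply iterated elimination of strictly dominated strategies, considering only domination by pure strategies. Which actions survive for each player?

P1 drop B (A beats it: P:9>5 Q:11>8 R:8>2 S:9>3 T:12>9)
P1 drop C (A beats it: P:9>3 Q:11>3 R:8>1 S:9>8 T:12>5)
P1 drop D (A beats it: P:9>8 Q:11>2 R:8>5 S:9>4 T:12>9)
P2 drop P (R beats it: A:10>4 E:10>9)
P2 drop Q (R beats it: A:10>9 E:10>2)
P2 drop T (R beats it: A:10>7 E:10>4)
P1→{A,E} P2→{R,S}

IESDS → P1:{A,E} P2:{R,S}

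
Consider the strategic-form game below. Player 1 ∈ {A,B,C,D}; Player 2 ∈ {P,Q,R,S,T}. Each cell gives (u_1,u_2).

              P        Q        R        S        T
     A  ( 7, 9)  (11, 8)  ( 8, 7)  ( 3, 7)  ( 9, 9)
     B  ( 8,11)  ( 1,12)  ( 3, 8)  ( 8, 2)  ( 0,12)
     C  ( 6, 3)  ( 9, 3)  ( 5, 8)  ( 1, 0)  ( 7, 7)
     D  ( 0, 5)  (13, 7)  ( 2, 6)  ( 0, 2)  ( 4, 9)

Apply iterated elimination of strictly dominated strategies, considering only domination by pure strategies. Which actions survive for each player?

Remaining: P1:{A,B,D} P2:{P,Q,T}

P1 drop C (A beats it: P:7>6 Q:11>9 R:8>5 S:3>1 T:9>7)
P2 drop R (Q beats it: A:8>7 B:12>8 D:7>6)
P2 drop S (P beats it: A:9>7 B:11>2 D:5>2)
P1→{A,B,D} P2→{P,Q,T}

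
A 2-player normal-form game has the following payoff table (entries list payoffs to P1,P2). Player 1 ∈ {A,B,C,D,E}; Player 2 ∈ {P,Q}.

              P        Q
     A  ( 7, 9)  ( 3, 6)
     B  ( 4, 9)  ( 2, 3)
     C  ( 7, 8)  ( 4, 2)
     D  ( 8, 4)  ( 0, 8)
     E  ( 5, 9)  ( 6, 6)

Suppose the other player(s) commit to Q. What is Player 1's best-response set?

u_1(A vs Q) = 3
u_1(B vs Q) = 2
u_1(C vs Q) = 4
u_1(D vs Q) = 0
u_1(E vs Q) = 6
max payoff 6 at {E}

P1 best: {E}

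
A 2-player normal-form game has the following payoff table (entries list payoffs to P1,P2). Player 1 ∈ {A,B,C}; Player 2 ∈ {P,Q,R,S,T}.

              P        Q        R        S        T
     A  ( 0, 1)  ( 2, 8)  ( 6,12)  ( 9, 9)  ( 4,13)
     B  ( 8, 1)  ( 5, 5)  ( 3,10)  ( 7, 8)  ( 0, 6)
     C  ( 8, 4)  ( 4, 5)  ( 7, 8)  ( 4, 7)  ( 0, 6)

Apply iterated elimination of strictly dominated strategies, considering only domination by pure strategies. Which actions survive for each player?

P2 drop P (Q beats it: A:8>1 B:5>1 C:5>4)
P2 drop Q (R beats it: A:12>8 B:10>5 C:8>5)
P1 drop B (A beats it: R:6>3 S:9>7 T:4>0)
P2 drop S (R beats it: A:12>9 C:8>7)
P1→{A,C} P2→{R,T}

Survivors P1:{A,C} P2:{R,T}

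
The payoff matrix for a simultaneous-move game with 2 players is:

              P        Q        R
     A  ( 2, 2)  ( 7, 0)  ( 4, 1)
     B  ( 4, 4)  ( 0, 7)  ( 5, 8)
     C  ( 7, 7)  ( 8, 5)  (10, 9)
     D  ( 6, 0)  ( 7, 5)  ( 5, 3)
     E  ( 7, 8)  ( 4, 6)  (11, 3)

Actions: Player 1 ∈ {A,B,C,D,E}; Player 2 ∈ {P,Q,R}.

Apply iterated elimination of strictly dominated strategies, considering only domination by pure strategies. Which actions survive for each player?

P1 drop A (C beats it: P:7>2 Q:8>7 R:10>4)
P1 drop B (C beats it: P:7>4 Q:8>0 R:10>5)
P1 drop D (C beats it: P:7>6 Q:8>7 R:10>5)
P2 drop Q (P beats it: C:7>5 E:8>6)
P1→{C,E} P2→{P,R}

IESDS → P1:{C,E} P2:{P,R}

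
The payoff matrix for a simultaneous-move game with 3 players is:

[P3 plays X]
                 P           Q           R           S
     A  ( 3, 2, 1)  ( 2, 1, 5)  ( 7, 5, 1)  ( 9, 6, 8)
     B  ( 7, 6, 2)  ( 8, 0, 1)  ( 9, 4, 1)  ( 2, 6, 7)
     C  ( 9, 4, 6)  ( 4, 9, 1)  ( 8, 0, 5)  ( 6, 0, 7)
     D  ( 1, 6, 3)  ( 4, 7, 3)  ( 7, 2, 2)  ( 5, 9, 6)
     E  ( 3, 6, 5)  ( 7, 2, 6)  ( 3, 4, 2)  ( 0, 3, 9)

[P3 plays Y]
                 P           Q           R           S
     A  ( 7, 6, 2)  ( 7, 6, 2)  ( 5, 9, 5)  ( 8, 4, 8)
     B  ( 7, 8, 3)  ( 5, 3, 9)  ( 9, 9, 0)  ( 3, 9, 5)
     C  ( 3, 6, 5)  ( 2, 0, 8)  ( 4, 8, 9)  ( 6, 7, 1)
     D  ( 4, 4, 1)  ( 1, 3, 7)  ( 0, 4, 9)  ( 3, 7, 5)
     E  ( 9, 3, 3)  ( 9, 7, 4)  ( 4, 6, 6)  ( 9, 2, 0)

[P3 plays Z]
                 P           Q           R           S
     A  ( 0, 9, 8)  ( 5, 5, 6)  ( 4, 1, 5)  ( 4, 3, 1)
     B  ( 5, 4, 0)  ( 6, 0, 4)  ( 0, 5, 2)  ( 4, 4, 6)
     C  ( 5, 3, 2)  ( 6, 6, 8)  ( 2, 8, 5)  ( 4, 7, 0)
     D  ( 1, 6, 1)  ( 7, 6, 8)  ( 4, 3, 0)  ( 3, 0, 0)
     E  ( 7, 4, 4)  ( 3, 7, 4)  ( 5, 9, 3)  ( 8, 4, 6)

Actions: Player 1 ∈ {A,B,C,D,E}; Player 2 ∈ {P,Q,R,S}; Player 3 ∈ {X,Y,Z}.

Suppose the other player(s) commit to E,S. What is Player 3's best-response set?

argmax u_3 = {X}

u_3(X vs E,S) = 9
u_3(Y vs E,S) = 0
u_3(Z vs E,S) = 6
max payoff 9 at {X}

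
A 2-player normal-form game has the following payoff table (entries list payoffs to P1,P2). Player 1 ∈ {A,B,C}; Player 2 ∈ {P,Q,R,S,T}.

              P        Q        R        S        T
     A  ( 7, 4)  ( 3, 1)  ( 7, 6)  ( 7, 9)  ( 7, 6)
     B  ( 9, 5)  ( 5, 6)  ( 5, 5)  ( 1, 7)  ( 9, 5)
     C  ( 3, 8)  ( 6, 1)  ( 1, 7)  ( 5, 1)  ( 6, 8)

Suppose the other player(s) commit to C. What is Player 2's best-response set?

u_2(P vs C) = 8
u_2(Q vs C) = 1
u_2(R vs C) = 7
u_2(S vs C) = 1
u_2(T vs C) = 8
max payoff 8 at {P,T}

BR_2 = {P,T}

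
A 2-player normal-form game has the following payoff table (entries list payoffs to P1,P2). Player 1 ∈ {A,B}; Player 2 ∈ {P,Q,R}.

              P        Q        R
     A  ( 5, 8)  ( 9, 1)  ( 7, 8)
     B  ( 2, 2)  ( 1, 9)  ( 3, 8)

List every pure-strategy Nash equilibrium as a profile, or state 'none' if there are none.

Nash profiles: (A,P), (A,R)

(A,P): NE
(A,Q): not NE [P2→R gives 8>1]
(A,R): NE
(B,P): not NE [P1→A gives 5>2; P2→Q gives 9>2]
(B,Q): not NE [P1→A gives 9>1]
(B,R): not NE [P1→A gives 7>3; P2→Q gives 9>8]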